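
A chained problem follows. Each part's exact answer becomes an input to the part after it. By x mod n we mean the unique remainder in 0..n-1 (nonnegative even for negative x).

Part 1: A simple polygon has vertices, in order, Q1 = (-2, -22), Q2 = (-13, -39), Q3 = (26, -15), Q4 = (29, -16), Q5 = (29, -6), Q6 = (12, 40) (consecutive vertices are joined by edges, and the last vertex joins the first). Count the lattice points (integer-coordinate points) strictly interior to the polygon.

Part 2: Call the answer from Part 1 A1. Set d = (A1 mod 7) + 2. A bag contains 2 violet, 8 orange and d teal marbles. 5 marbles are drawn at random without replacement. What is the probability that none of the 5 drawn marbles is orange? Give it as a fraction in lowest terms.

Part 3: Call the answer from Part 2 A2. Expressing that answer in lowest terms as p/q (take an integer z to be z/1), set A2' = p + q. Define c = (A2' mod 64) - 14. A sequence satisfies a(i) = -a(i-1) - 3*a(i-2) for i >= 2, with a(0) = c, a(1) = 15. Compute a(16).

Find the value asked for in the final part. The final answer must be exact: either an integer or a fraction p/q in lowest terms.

-123945

Part 1: cross terms: (-2*-39 - -13*-22)=-208, (-13*-15 - 26*-39)=1209, (26*-16 - 29*-15)=19, (29*-6 - 29*-16)=290, (29*40 - 12*-6)=1232, (12*-22 - -2*40)=-184; twice the area = |2358| = 2358; area = 1179; boundary points = 1 + 3 + 1 + 10 + 1 + 2 = 18; strictly interior points = area - boundary/2 + 1 = 1171; answer 1171
Part 2: A1 = 1171; d = 4; total draws C(14,5) = 2002; favorable C(6,5) = 6; P = 3/1001; answer 3/1001
Part 3: A2 = 3/1001; threaded value p + q = 1004; c = 30; a(2) = -1*(15) - 3*(30) = -105; iterating: a(2)=-105, a(3)=60, a(4)=255, a(5)=-435, a(6)=-330, a(7)=1635, a(8)=-645, a(9)=-4260, a(10)=6195, a(11)=6585, a(12)=-25170, a(13)=5415, a(14)=70095, a(15)=-86340, a(16)=-123945; answer -123945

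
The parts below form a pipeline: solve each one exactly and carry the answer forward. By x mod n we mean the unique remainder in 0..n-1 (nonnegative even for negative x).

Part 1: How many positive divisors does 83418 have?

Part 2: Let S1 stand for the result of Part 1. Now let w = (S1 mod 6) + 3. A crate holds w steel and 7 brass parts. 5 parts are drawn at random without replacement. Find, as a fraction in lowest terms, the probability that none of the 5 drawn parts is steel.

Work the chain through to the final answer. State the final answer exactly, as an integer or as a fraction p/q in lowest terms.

Part 1: 83418 = 2 * 3 * 13903; number of divisors = (1+1) * (1+1) * (1+1) = 8; answer 8
Part 2: S1 = 8; w = 5; total draws C(12,5) = 792; favorable C(7,5) = 21; P = 7/264; answer 7/264

7/264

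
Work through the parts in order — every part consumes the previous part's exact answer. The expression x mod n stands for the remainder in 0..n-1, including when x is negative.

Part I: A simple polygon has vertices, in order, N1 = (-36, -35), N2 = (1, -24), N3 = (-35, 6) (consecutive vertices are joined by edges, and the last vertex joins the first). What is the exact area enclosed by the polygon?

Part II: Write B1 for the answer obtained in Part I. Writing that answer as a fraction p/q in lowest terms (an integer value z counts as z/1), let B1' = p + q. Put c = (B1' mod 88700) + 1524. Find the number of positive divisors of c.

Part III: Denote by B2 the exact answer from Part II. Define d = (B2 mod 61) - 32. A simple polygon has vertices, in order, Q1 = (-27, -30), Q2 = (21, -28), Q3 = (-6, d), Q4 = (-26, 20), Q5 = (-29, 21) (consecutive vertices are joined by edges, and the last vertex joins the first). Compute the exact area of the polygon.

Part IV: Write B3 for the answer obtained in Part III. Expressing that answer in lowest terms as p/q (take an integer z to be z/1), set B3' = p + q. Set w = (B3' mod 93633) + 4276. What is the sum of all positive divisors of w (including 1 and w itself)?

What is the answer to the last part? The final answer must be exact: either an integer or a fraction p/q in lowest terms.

Part I: cross terms: (-36*-24 - 1*-35)=899, (1*6 - -35*-24)=-834, (-35*-35 - -36*6)=1441; twice the area = |1506| = 1506; area = 753; answer 753
Part II: B1 = 753; threaded value p + q = 754; c = 2278; 2278 = 2 * 17 * 67; number of divisors = (1+1) * (1+1) * (1+1) = 8; answer 8
Part III: B2 = 8; d = -24; cross terms: (-27*-28 - 21*-30)=1386, (21*-24 - -6*-28)=-672, (-6*20 - -26*-24)=-744, (-26*21 - -29*20)=34, (-29*-30 - -27*21)=1437; twice the area = |1441| = 1441; area = 1441/2; answer 1441/2
Part IV: B3 = 1441/2; threaded value p + q = 1443; w = 5719; 5719 = 7 * 19 * 43; sigma = (1 + 7) * (1 + 19) * (1 + 43) = 8 * 20 * 44 = 7040; answer 7040

7040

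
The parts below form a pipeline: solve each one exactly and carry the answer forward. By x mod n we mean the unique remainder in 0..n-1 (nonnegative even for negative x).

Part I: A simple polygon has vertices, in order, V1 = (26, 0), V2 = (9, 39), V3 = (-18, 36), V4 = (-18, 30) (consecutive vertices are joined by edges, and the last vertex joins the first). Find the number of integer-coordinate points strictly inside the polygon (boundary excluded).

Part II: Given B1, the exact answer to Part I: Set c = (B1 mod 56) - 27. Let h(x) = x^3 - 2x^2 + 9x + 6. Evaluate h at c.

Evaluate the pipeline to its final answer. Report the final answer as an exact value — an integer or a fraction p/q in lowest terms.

-8974

Part I: cross terms: (26*39 - 9*0)=1014, (9*36 - -18*39)=1026, (-18*30 - -18*36)=108, (-18*0 - 26*30)=-780; twice the area = |1368| = 1368; area = 684; boundary points = 1 + 3 + 6 + 2 = 12; strictly interior points = area - boundary/2 + 1 = 679; answer 679
Part II: B1 = 679; c = -20; 1*(-20)^3 - 2*(-20)^2 + 9*(-20)^1 + 6 = (-8000) + (-800) + (-180) + (6) = -8974; answer -8974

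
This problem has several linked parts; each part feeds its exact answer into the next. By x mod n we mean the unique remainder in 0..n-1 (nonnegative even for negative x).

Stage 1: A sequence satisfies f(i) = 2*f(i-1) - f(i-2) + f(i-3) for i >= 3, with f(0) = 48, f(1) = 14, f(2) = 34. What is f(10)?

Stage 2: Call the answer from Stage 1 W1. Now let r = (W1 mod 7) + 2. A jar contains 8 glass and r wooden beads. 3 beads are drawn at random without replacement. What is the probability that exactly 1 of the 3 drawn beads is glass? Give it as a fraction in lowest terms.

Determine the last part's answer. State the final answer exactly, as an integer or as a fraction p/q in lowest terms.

Stage 1: f(3) = 2*(34) - 1*(14) + 1*(48) = 102; iterating: f(3)=102, f(4)=184, f(5)=300, f(6)=518, f(7)=920, f(8)=1622, f(9)=2842, f(10)=4982; answer 4982
Stage 2: W1 = 4982; r = 7; total draws C(15,3) = 455; favorable C(8,1)*C(7,2) = 168; P = 24/65; answer 24/65

24/65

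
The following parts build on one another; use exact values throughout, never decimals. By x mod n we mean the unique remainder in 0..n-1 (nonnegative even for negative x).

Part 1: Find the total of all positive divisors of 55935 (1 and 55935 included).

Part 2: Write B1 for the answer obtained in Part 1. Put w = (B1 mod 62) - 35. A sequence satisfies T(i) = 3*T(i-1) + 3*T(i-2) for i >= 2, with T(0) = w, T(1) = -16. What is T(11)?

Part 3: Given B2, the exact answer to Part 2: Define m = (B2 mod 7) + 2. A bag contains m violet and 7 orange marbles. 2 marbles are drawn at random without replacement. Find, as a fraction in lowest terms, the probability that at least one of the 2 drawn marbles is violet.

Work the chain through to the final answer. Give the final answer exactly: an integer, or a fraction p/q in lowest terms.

8/15

Part 1: 55935 = 3^2 * 5 * 11 * 113; sigma = (1 + 3 + 9) * (1 + 5) * (1 + 11) * (1 + 113) = 13 * 6 * 12 * 114 = 106704; answer 106704
Part 2: B1 = 106704; w = -33; T(2) = 3*(-16) + 3*(-33) = -147; iterating: T(2)=-147, T(3)=-489, T(4)=-1908, T(5)=-7191, T(6)=-27297, T(7)=-103464, T(8)=-392283, T(9)=-1487241, T(10)=-5638572, T(11)=-21377439; answer -21377439
Part 3: B2 = -21377439; m = 3; total draws C(10,2) = 45; complement C(7,2) = 21; favorable 45 - 21 = 24; P = 8/15; answer 8/15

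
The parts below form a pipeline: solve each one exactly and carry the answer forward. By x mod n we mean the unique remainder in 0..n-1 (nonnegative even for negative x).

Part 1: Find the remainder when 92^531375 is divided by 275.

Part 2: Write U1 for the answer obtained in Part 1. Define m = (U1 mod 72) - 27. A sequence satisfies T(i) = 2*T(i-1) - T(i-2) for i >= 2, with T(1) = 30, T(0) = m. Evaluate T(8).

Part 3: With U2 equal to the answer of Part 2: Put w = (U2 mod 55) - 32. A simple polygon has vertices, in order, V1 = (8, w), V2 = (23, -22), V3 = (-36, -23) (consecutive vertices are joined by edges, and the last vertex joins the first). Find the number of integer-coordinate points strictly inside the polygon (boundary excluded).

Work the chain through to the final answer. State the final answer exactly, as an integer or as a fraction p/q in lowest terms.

Part 1: squarings mod 275: 92^1=92, 92^2=214, 92^4=146, 92^8=141, 92^16=81, 92^32=236, 92^64=146, 92^128=141, 92^256=81, 92^512=236, 92^1024=146, 92^2048=141, 92^4096=81, 92^8192=236, 92^16384=146, 92^32768=141, 92^65536=81, 92^131072=236, 92^262144=146, 92^524288=141; 92^531375 = 92^1 * 92^2 * 92^4 * 92^8 * 92^32 * 92^128 * 92^256 * 92^512 * 92^2048 * 92^4096 * 92^524288 = 243 (mod 275); answer 243
Part 2: U1 = 243; m = 0; T(2) = 2*(30) - 1*(0) = 60; iterating: T(2)=60, T(3)=90, T(4)=120, T(5)=150, T(6)=180, T(7)=210, T(8)=240; answer 240
Part 3: U2 = 240; w = -12; cross terms: (8*-22 - 23*-12)=100, (23*-23 - -36*-22)=-1321, (-36*-12 - 8*-23)=616; twice the area = |-605| = 605; area = 605/2; boundary points = 5 + 1 + 11 = 17; strictly interior points = area - boundary/2 + 1 = 295; answer 295

295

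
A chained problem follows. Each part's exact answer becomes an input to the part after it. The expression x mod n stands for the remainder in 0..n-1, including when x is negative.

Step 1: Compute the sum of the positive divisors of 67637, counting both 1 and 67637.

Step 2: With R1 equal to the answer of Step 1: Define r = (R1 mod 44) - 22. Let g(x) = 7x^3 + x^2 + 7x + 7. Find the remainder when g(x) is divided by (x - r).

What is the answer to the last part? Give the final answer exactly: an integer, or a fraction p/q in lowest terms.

-40619

Step 1: 67637 = 239 * 283; sigma = (1 + 239) * (1 + 283) = 240 * 284 = 68160; answer 68160
Step 2: R1 = 68160; r = -18; remainder = value at the root: 7*(-18)^3 + 1*(-18)^2 + 7*(-18)^1 + 7 = (-40824) + (324) + (-126) + (7) = -40619; answer -40619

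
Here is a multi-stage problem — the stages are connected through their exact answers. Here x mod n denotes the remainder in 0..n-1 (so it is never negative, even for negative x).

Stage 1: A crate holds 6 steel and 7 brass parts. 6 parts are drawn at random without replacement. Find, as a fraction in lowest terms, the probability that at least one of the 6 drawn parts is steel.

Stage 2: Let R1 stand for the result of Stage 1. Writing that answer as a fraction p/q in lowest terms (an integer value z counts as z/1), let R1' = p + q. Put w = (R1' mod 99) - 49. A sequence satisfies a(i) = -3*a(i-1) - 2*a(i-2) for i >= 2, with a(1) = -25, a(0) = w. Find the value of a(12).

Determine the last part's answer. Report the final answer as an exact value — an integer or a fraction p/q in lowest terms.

Stage 1: total draws C(13,6) = 1716; complement C(7,6) = 7; favorable 1716 - 7 = 1709; P = 1709/1716; answer 1709/1716
Stage 2: R1 = 1709/1716; threaded value p + q = 3425; w = 10; a(2) = -3*(-25) - 2*(10) = 55; iterating: a(2)=55, a(3)=-115, a(4)=235, a(5)=-475, a(6)=955, a(7)=-1915, a(8)=3835, a(9)=-7675, a(10)=15355, a(11)=-30715, a(12)=61435; answer 61435

61435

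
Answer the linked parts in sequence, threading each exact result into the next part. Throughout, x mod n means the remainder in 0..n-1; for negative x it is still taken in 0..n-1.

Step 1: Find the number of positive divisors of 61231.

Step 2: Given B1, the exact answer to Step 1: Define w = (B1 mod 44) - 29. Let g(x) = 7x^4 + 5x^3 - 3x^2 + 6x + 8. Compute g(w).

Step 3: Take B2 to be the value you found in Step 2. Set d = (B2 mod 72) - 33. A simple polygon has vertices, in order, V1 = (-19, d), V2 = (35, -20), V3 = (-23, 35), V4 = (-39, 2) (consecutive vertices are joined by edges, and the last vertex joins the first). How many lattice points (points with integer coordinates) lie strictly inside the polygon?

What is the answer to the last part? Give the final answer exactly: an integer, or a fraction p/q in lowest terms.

Step 1: 61231 is prime, so its only divisors are 1 and 61231; count = 2; answer 2
Step 2: B1 = 2; w = -27; 7*(-27)^4 + 5*(-27)^3 - 3*(-27)^2 + 6*(-27)^1 + 8 = (3720087) + (-98415) + (-2187) + (-162) + (8) = 3619331; answer 3619331
Step 3: B2 = 3619331; d = 2; cross terms: (-19*-20 - 35*2)=310, (35*35 - -23*-20)=765, (-23*2 - -39*35)=1319, (-39*2 - -19*2)=-40; twice the area = |2354| = 2354; area = 1177; boundary points = 2 + 1 + 1 + 20 = 24; strictly interior points = area - boundary/2 + 1 = 1166; answer 1166

1166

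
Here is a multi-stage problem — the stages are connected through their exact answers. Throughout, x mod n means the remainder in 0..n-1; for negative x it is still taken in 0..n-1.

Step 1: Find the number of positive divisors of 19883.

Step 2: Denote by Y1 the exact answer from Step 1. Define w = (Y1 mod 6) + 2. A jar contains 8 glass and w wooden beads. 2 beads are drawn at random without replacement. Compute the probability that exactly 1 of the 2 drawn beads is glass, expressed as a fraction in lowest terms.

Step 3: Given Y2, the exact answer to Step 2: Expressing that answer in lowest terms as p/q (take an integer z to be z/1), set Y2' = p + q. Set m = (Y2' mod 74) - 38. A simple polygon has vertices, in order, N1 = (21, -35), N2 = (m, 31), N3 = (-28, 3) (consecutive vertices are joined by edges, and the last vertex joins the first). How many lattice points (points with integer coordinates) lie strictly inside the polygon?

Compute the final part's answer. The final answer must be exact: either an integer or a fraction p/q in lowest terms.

Step 1: 19883 = 59 * 337; number of divisors = (1+1) * (1+1) = 4; answer 4
Step 2: Y1 = 4; w = 6; total draws C(14,2) = 91; favorable C(8,1)*C(6,1) = 48; P = 48/91; answer 48/91
Step 3: Y2 = 48/91; threaded value p + q = 139; m = 27; cross terms: (21*31 - 27*-35)=1596, (27*3 - -28*31)=949, (-28*-35 - 21*3)=917; twice the area = |3462| = 3462; area = 1731; boundary points = 6 + 1 + 1 = 8; strictly interior points = area - boundary/2 + 1 = 1728; answer 1728

1728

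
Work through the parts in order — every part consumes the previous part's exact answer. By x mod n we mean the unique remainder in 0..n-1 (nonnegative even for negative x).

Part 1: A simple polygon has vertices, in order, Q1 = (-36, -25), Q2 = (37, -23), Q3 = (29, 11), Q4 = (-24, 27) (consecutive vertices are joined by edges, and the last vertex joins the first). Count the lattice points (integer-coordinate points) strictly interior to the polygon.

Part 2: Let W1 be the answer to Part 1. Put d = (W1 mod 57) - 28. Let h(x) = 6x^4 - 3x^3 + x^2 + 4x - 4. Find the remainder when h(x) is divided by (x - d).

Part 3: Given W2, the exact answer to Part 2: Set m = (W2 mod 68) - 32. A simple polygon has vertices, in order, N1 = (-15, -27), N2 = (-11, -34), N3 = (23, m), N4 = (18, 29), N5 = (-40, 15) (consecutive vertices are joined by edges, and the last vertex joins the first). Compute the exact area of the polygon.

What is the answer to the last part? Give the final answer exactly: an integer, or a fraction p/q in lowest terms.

4629/2

Part 1: cross terms: (-36*-23 - 37*-25)=1753, (37*11 - 29*-23)=1074, (29*27 - -24*11)=1047, (-24*-25 - -36*27)=1572; twice the area = |5446| = 5446; area = 2723; boundary points = 1 + 2 + 1 + 4 = 8; strictly interior points = area - boundary/2 + 1 = 2720; answer 2720
Part 2: W1 = 2720; d = 13; remainder = value at the root: 6*(13)^4 - 3*(13)^3 + 1*(13)^2 + 4*(13)^1 - 4 = (171366) + (-6591) + (169) + (52) + (-4) = 164992; answer 164992
Part 3: W2 = 164992; m = -8; cross terms: (-15*-34 - -11*-27)=213, (-11*-8 - 23*-34)=870, (23*29 - 18*-8)=811, (18*15 - -40*29)=1430, (-40*-27 - -15*15)=1305; twice the area = |4629| = 4629; area = 4629/2; answer 4629/2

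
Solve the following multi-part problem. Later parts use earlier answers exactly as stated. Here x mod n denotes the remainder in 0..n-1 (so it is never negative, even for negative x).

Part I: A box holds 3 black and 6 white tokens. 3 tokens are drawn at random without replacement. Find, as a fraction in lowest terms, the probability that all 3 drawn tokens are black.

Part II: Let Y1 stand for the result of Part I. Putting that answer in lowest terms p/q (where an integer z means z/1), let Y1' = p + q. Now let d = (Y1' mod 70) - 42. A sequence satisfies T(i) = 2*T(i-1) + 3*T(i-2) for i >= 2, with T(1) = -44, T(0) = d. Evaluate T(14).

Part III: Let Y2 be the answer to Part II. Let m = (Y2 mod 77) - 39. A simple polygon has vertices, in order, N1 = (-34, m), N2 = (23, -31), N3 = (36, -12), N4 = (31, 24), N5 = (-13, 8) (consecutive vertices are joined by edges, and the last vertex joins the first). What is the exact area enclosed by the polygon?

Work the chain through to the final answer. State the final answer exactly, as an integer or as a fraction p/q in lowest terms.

2197

Part I: total draws C(9,3) = 84; favorable C(3,3) = 1; P = 1/84; answer 1/84
Part II: Y1 = 1/84; threaded value p + q = 85; d = -27; T(2) = 2*(-44) + 3*(-27) = -169; iterating: T(2)=-169, T(3)=-470, T(4)=-1447, T(5)=-4304, T(6)=-12949, T(7)=-38810, T(8)=-116467, T(9)=-349364, T(10)=-1048129, T(11)=-3144350, T(12)=-9433087, T(13)=-28299224, T(14)=-84897709; answer -84897709
Part III: Y2 = -84897709; m = -12; cross terms: (-34*-31 - 23*-12)=1330, (23*-12 - 36*-31)=840, (36*24 - 31*-12)=1236, (31*8 - -13*24)=560, (-13*-12 - -34*8)=428; twice the area = |4394| = 4394; area = 2197; answer 2197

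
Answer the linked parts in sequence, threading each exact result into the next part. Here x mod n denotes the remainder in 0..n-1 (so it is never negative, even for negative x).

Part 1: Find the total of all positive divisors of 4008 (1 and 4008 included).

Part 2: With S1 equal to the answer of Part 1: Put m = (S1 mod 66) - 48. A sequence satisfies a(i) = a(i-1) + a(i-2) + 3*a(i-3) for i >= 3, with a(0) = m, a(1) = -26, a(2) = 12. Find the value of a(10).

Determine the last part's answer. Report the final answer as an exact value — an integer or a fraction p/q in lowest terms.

Part 1: 4008 = 2^3 * 3 * 167; sigma = (1 + 2 + 4 + 8) * (1 + 3) * (1 + 167) = 15 * 4 * 168 = 10080; answer 10080
Part 2: S1 = 10080; m = 0; a(3) = 1*(12) + 1*(-26) + 3*(0) = -14; iterating: a(3)=-14, a(4)=-80, a(5)=-58, a(6)=-180, a(7)=-478, a(8)=-832, a(9)=-1850, a(10)=-4116; answer -4116

-4116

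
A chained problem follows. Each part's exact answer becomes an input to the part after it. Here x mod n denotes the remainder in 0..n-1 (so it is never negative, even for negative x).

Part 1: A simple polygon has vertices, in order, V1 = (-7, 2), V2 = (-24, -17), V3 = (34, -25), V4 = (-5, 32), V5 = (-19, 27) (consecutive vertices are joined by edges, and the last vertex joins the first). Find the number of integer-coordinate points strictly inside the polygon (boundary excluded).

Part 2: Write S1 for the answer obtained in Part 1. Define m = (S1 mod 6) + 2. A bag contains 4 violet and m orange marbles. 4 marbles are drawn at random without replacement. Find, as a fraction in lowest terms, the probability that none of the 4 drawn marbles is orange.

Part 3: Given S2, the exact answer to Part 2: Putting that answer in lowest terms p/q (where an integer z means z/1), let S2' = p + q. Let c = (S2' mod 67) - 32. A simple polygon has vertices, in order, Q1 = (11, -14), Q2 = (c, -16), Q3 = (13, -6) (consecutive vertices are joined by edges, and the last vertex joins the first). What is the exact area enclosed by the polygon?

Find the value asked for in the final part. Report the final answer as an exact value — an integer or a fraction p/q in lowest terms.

82

Part 1: cross terms: (-7*-17 - -24*2)=167, (-24*-25 - 34*-17)=1178, (34*32 - -5*-25)=963, (-5*27 - -19*32)=473, (-19*2 - -7*27)=151; twice the area = |2932| = 2932; area = 1466; boundary points = 1 + 2 + 3 + 1 + 1 = 8; strictly interior points = area - boundary/2 + 1 = 1463; answer 1463
Part 2: S1 = 1463; m = 7; total draws C(11,4) = 330; favorable C(4,4) = 1; P = 1/330; answer 1/330
Part 3: S2 = 1/330; threaded value p + q = 331; c = 31; cross terms: (11*-16 - 31*-14)=258, (31*-6 - 13*-16)=22, (13*-14 - 11*-6)=-116; twice the area = |164| = 164; area = 82; answer 82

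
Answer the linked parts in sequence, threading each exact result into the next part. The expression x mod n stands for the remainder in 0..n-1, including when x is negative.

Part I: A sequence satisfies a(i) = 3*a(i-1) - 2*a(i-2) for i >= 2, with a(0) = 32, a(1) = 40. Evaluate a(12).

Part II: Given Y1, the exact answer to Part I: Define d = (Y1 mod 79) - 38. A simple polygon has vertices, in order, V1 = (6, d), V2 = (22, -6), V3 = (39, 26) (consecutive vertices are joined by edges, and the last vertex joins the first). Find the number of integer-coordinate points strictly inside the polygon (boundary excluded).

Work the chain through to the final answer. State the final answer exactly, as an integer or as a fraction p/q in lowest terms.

Part I: a(2) = 3*(40) - 2*(32) = 56; iterating: a(2)=56, a(3)=88, a(4)=152, a(5)=280, a(6)=536, a(7)=1048, a(8)=2072, a(9)=4120, a(10)=8216, a(11)=16408, a(12)=32792; answer 32792
Part II: Y1 = 32792; d = -31; cross terms: (6*-6 - 22*-31)=646, (22*26 - 39*-6)=806, (39*-31 - 6*26)=-1365; twice the area = |87| = 87; area = 87/2; boundary points = 1 + 1 + 3 = 5; strictly interior points = area - boundary/2 + 1 = 42; answer 42

42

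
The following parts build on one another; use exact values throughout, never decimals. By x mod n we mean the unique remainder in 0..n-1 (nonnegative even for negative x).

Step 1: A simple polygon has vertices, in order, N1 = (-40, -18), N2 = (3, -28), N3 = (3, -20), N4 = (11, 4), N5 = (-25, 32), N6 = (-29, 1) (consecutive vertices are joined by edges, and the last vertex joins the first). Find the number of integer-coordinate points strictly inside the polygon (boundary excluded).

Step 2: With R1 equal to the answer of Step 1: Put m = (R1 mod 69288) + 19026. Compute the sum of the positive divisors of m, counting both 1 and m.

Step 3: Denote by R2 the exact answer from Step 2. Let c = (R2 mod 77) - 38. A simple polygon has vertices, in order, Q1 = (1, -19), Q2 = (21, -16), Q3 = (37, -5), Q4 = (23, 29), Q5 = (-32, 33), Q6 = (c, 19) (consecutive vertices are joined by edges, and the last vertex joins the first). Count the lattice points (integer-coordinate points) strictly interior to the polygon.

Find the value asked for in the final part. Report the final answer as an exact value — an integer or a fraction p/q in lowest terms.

Step 1: cross terms: (-40*-28 - 3*-18)=1174, (3*-20 - 3*-28)=24, (3*4 - 11*-20)=232, (11*32 - -25*4)=452, (-25*1 - -29*32)=903, (-29*-18 - -40*1)=562; twice the area = |3347| = 3347; area = 3347/2; boundary points = 1 + 8 + 8 + 4 + 1 + 1 = 23; strictly interior points = area - boundary/2 + 1 = 1663; answer 1663
Step 2: R1 = 1663; m = 20689; 20689 = 17 * 1217; sigma = (1 + 17) * (1 + 1217) = 18 * 1218 = 21924; answer 21924
Step 3: R2 = 21924; c = 18; cross terms: (1*-16 - 21*-19)=383, (21*-5 - 37*-16)=487, (37*29 - 23*-5)=1188, (23*33 - -32*29)=1687, (-32*19 - 18*33)=-1202, (18*-19 - 1*19)=-361; twice the area = |2182| = 2182; area = 1091; boundary points = 1 + 1 + 2 + 1 + 2 + 1 = 8; strictly interior points = area - boundary/2 + 1 = 1088; answer 1088

1088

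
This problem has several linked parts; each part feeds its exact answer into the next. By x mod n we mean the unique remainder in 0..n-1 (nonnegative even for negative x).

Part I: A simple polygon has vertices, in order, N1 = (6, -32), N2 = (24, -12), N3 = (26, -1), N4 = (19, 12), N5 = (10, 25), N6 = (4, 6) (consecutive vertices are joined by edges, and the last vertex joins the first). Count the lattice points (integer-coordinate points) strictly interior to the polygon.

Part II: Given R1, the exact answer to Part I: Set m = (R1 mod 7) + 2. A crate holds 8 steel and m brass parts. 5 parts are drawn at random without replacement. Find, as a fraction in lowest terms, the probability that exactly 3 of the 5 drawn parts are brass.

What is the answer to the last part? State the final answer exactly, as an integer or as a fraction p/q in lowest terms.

Part I: cross terms: (6*-12 - 24*-32)=696, (24*-1 - 26*-12)=288, (26*12 - 19*-1)=331, (19*25 - 10*12)=355, (10*6 - 4*25)=-40, (4*-32 - 6*6)=-164; twice the area = |1466| = 1466; area = 733; boundary points = 2 + 1 + 1 + 1 + 1 + 2 = 8; strictly interior points = area - boundary/2 + 1 = 730; answer 730
Part II: R1 = 730; m = 4; total draws C(12,5) = 792; favorable C(4,3)*C(8,2) = 112; P = 14/99; answer 14/99

14/99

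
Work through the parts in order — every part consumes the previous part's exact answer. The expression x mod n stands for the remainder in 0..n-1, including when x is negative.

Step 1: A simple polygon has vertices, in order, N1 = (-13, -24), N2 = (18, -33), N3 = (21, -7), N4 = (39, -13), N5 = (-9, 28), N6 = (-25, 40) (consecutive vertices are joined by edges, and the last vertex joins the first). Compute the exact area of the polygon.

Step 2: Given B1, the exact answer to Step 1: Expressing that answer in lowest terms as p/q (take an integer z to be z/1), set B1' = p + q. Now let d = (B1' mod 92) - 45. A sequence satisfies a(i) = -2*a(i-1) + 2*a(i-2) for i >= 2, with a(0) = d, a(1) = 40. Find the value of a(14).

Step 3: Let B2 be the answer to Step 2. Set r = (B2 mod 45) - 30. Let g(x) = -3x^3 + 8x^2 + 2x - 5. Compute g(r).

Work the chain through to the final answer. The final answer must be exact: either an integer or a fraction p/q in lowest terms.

6307

Step 1: cross terms: (-13*-33 - 18*-24)=861, (18*-7 - 21*-33)=567, (21*-13 - 39*-7)=0, (39*28 - -9*-13)=975, (-9*40 - -25*28)=340, (-25*-24 - -13*40)=1120; twice the area = |3863| = 3863; area = 3863/2; answer 3863/2
Step 2: B1 = 3863/2; threaded value p + q = 3865; d = -44; a(2) = -2*(40) + 2*(-44) = -168; iterating: a(2)=-168, a(3)=416, a(4)=-1168, a(5)=3168, a(6)=-8672, a(7)=23680, a(8)=-64704, a(9)=176768, a(10)=-482944, a(11)=1319424, a(12)=-3604736, a(13)=9848320, a(14)=-26906112; answer -26906112
Step 3: B2 = -26906112; r = -12; -3*(-12)^3 + 8*(-12)^2 + 2*(-12)^1 - 5 = (5184) + (1152) + (-24) + (-5) = 6307; answer 6307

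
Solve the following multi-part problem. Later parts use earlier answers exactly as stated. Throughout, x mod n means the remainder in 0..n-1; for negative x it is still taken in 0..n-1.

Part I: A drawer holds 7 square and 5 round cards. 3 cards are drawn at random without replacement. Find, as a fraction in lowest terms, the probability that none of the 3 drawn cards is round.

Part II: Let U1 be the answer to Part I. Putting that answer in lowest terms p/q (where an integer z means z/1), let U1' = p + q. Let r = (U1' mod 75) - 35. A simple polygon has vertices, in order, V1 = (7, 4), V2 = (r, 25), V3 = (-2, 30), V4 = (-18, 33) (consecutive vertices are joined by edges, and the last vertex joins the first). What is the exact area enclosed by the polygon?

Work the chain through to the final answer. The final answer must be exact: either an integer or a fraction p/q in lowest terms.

Part I: total draws C(12,3) = 220; favorable C(7,3) = 35; P = 7/44; answer 7/44
Part II: U1 = 7/44; threaded value p + q = 51; r = 16; cross terms: (7*25 - 16*4)=111, (16*30 - -2*25)=530, (-2*33 - -18*30)=474, (-18*4 - 7*33)=-303; twice the area = |812| = 812; area = 406; answer 406

406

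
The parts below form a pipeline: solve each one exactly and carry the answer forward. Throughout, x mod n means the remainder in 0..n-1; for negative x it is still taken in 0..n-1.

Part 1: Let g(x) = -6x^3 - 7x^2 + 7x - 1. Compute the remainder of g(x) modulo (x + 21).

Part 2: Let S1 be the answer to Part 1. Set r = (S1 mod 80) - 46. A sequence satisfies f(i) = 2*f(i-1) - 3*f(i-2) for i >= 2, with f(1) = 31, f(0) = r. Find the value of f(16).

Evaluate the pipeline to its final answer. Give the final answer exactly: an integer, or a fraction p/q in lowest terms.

335069

Part 1: remainder = value at the root: -6*(-21)^3 - 7*(-21)^2 + 7*(-21)^1 - 1 = (55566) + (-3087) + (-147) + (-1) = 52331; answer 52331
Part 2: S1 = 52331; r = -35; f(2) = 2*(31) - 3*(-35) = 167; iterating: f(2)=167, f(3)=241, f(4)=-19, f(5)=-761, f(6)=-1465, f(7)=-647, f(8)=3101, f(9)=8143, f(10)=6983, f(11)=-10463, f(12)=-41875, f(13)=-52361, f(14)=20903, f(15)=198889, f(16)=335069; answer 335069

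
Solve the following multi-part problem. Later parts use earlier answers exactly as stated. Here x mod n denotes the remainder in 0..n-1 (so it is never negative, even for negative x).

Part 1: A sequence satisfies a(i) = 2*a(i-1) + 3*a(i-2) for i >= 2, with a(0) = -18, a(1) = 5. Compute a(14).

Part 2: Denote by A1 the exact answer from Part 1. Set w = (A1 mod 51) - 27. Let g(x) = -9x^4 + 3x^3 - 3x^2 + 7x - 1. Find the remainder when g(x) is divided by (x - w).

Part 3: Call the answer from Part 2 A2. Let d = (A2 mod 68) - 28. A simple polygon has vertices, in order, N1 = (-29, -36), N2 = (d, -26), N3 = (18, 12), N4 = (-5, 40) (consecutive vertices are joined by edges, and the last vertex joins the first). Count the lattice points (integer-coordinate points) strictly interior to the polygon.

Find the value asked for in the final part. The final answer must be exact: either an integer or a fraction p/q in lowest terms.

2460

Part 1: a(2) = 2*(5) + 3*(-18) = -44; iterating: a(2)=-44, a(3)=-73, a(4)=-278, a(5)=-775, a(6)=-2384, a(7)=-7093, a(8)=-21338, a(9)=-63955, a(10)=-191924, a(11)=-575713, a(12)=-1727198, a(13)=-5181535, a(14)=-15544664; answer -15544664
Part 2: A1 = -15544664; w = 7; remainder = value at the root: -9*(7)^4 + 3*(7)^3 - 3*(7)^2 + 7*(7)^1 - 1 = (-21609) + (1029) + (-147) + (49) + (-1) = -20679; answer -20679
Part 3: A2 = -20679; d = 33; cross terms: (-29*-26 - 33*-36)=1942, (33*12 - 18*-26)=864, (18*40 - -5*12)=780, (-5*-36 - -29*40)=1340; twice the area = |4926| = 4926; area = 2463; boundary points = 2 + 1 + 1 + 4 = 8; strictly interior points = area - boundary/2 + 1 = 2460; answer 2460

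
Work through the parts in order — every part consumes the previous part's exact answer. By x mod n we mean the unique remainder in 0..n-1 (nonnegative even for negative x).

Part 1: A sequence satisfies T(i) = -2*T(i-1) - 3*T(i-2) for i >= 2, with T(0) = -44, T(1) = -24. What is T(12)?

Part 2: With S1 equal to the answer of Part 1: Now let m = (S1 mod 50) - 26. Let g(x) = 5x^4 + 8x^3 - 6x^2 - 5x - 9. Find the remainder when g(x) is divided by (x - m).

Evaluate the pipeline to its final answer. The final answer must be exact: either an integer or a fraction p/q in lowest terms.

569493

Part 1: T(2) = -2*(-24) - 3*(-44) = 180; iterating: T(2)=180, T(3)=-288, T(4)=36, T(5)=792, T(6)=-1692, T(7)=1008, T(8)=3060, T(9)=-9144, T(10)=9108, T(11)=9216, T(12)=-45756; answer -45756
Part 2: S1 = -45756; m = 18; remainder = value at the root: 5*(18)^4 + 8*(18)^3 - 6*(18)^2 - 5*(18)^1 - 9 = (524880) + (46656) + (-1944) + (-90) + (-9) = 569493; answer 569493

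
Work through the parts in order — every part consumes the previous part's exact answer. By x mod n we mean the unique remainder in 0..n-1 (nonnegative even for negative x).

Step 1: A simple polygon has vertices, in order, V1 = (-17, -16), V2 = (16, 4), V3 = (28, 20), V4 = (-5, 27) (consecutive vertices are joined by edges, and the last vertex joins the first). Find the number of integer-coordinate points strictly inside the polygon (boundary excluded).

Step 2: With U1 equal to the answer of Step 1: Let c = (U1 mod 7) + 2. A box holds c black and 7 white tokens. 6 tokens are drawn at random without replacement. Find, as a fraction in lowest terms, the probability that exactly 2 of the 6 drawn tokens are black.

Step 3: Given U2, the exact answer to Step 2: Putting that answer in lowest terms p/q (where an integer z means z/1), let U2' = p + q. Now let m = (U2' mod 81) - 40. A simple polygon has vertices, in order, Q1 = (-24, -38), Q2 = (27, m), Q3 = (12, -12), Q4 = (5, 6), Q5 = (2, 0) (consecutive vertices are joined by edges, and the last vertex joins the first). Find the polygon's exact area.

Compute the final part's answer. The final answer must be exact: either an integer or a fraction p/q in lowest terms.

769

Step 1: cross terms: (-17*4 - 16*-16)=188, (16*20 - 28*4)=208, (28*27 - -5*20)=856, (-5*-16 - -17*27)=539; twice the area = |1791| = 1791; area = 1791/2; boundary points = 1 + 4 + 1 + 1 = 7; strictly interior points = area - boundary/2 + 1 = 893; answer 893
Step 2: U1 = 893; c = 6; total draws C(13,6) = 1716; favorable C(6,2)*C(7,4) = 525; P = 175/572; answer 175/572
Step 3: U2 = 175/572; threaded value p + q = 747; m = -22; cross terms: (-24*-22 - 27*-38)=1554, (27*-12 - 12*-22)=-60, (12*6 - 5*-12)=132, (5*0 - 2*6)=-12, (2*-38 - -24*0)=-76; twice the area = |1538| = 1538; area = 769; answer 769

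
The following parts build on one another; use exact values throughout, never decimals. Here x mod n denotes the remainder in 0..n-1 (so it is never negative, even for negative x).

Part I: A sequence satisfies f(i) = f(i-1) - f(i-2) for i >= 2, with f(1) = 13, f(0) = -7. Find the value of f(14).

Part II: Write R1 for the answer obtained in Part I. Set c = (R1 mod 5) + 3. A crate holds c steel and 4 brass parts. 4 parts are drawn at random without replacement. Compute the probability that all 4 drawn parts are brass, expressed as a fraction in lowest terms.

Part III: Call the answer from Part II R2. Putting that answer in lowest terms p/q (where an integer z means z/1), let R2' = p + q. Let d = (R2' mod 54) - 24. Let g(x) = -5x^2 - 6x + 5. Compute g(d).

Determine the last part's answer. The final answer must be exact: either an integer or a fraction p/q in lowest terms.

Part I: f(2) = 1*(13) - 1*(-7) = 20; iterating: f(2)=20, f(3)=7, f(4)=-13, f(5)=-20, f(6)=-7, f(7)=13, f(8)=20, f(9)=7, f(10)=-13, f(11)=-20, f(12)=-7, f(13)=13, f(14)=20; answer 20
Part II: R1 = 20; c = 3; total draws C(7,4) = 35; favorable C(4,4) = 1; P = 1/35; answer 1/35
Part III: R2 = 1/35; threaded value p + q = 36; d = 12; -5*(12)^2 - 6*(12)^1 + 5 = (-720) + (-72) + (5) = -787; answer -787

-787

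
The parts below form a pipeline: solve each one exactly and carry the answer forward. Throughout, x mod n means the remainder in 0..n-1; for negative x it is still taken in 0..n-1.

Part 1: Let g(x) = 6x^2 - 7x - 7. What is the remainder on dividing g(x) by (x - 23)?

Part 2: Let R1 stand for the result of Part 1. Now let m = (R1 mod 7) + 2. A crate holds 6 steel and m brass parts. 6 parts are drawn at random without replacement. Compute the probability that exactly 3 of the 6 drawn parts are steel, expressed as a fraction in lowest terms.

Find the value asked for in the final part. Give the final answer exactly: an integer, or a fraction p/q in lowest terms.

100/231

Part 1: remainder = value at the root: 6*(23)^2 - 7*(23)^1 - 7 = (3174) + (-161) + (-7) = 3006; answer 3006
Part 2: R1 = 3006; m = 5; total draws C(11,6) = 462; favorable C(6,3)*C(5,3) = 200; P = 100/231; answer 100/231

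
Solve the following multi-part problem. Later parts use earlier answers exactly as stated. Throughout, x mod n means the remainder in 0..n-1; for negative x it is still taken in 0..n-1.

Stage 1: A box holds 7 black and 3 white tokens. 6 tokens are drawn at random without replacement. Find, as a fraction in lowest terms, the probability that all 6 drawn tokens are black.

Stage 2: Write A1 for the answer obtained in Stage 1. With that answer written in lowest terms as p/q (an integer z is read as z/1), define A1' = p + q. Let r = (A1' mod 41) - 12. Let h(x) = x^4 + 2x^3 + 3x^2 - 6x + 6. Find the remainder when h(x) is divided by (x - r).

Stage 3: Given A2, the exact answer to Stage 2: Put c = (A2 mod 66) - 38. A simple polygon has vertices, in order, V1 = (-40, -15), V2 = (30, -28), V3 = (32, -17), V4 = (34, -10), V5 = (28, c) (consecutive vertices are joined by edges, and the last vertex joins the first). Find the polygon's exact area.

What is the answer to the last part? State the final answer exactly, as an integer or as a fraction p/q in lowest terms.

Stage 1: total draws C(10,6) = 210; favorable C(7,6) = 7; P = 1/30; answer 1/30
Stage 2: A1 = 1/30; threaded value p + q = 31; r = 19; remainder = value at the root: 1*(19)^4 + 2*(19)^3 + 3*(19)^2 - 6*(19)^1 + 6 = (130321) + (13718) + (1083) + (-114) + (6) = 145014; answer 145014
Stage 3: A2 = 145014; c = -26; cross terms: (-40*-28 - 30*-15)=1570, (30*-17 - 32*-28)=386, (32*-10 - 34*-17)=258, (34*-26 - 28*-10)=-604, (28*-15 - -40*-26)=-1460; twice the area = |150| = 150; area = 75; answer 75

75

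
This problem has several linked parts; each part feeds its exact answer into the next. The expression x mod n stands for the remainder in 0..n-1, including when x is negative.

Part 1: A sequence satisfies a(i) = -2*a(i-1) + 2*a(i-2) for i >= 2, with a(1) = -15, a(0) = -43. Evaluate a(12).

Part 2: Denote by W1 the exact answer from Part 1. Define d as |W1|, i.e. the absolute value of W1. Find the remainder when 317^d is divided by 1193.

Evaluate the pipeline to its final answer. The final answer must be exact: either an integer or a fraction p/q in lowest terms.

Part 1: a(2) = -2*(-15) + 2*(-43) = -56; iterating: a(2)=-56, a(3)=82, a(4)=-276, a(5)=716, a(6)=-1984, a(7)=5400, a(8)=-14768, a(9)=40336, a(10)=-110208, a(11)=301088, a(12)=-822592; answer -822592
Part 2: W1 = -822592; d = 822592; squarings mod 1193: 317^1=317, 317^2=277, 317^4=377, 317^8=162, 317^16=1191, 317^32=4, 317^64=16, 317^128=256, 317^256=1114, 317^512=276, 317^1024=1017, 317^2048=1151, 317^4096=571, 317^8192=352, 317^16384=1025, 317^32768=785, 317^65536=637, 317^131072=149, 317^262144=727, 317^524288=30; 317^822592 = 317^64 * 317^256 * 317^1024 * 317^2048 * 317^32768 * 317^262144 * 317^524288 = 1065 (mod 1193); answer 1065

1065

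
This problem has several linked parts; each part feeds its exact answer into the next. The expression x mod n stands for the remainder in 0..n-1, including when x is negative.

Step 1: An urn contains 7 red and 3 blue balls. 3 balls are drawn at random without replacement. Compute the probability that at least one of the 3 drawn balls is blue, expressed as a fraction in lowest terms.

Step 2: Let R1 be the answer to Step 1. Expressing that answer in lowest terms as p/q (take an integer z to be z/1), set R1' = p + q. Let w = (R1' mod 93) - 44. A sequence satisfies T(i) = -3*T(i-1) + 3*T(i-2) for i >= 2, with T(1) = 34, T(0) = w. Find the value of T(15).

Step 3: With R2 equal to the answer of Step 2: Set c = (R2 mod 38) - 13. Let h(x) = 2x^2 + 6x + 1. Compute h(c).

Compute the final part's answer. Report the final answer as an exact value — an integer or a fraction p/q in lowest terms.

81

Step 1: total draws C(10,3) = 120; complement C(7,3) = 35; favorable 120 - 35 = 85; P = 17/24; answer 17/24
Step 2: R1 = 17/24; threaded value p + q = 41; w = -3; T(2) = -3*(34) + 3*(-3) = -111; iterating: T(2)=-111, T(3)=435, T(4)=-1638, T(5)=6219, T(6)=-23571, T(7)=89370, T(8)=-338823, T(9)=1284579, T(10)=-4870206, T(11)=18464355, T(12)=-70003683, T(13)=265404114, T(14)=-1006223391, T(15)=3814882515; answer 3814882515
Step 3: R2 = 3814882515; c = -8; 2*(-8)^2 + 6*(-8)^1 + 1 = (128) + (-48) + (1) = 81; answer 81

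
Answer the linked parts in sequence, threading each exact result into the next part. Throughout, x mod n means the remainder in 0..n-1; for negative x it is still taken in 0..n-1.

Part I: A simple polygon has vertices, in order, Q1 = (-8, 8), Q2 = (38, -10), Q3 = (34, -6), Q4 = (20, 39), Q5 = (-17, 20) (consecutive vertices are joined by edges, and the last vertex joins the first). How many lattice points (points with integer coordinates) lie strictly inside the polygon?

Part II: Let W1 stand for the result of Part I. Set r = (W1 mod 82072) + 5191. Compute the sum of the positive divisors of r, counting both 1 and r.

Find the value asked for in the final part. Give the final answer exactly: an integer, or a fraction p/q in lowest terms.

Part I: cross terms: (-8*-10 - 38*8)=-224, (38*-6 - 34*-10)=112, (34*39 - 20*-6)=1446, (20*20 - -17*39)=1063, (-17*8 - -8*20)=24; twice the area = |2421| = 2421; area = 2421/2; boundary points = 2 + 4 + 1 + 1 + 3 = 11; strictly interior points = area - boundary/2 + 1 = 1206; answer 1206
Part II: W1 = 1206; r = 6397; 6397 is prime, so its only divisors are 1 and 6397; sigma = 1 + 6397 = 6398; answer 6398

6398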